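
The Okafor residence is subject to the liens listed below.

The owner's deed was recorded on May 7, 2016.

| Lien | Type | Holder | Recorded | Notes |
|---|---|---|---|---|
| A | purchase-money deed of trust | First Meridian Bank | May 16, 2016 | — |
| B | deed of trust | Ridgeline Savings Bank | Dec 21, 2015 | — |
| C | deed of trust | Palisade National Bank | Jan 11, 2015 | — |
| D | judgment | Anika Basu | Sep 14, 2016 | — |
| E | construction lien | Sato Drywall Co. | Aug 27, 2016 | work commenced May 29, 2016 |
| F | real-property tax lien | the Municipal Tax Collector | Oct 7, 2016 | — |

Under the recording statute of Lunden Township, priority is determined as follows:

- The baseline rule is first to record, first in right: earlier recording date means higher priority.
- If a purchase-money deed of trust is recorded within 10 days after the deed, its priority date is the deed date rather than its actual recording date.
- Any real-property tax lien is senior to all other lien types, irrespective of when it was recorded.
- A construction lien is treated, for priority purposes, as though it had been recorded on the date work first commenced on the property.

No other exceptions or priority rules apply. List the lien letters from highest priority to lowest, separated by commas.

Effective dates after the stated exceptions: A was recorded within the 10-day window, so its effective date is the deed date May 7, 2016; E relates back to May 29, 2016 (work commenced).
F is a real-property tax lien, so it outranks all other liens regardless of date.
Remaining liens by effective date: C (Jan 11, 2015), B (Dec 21, 2015), A (May 7, 2016), E (May 29, 2016), D (Sep 14, 2016).

F, C, B, A, E, D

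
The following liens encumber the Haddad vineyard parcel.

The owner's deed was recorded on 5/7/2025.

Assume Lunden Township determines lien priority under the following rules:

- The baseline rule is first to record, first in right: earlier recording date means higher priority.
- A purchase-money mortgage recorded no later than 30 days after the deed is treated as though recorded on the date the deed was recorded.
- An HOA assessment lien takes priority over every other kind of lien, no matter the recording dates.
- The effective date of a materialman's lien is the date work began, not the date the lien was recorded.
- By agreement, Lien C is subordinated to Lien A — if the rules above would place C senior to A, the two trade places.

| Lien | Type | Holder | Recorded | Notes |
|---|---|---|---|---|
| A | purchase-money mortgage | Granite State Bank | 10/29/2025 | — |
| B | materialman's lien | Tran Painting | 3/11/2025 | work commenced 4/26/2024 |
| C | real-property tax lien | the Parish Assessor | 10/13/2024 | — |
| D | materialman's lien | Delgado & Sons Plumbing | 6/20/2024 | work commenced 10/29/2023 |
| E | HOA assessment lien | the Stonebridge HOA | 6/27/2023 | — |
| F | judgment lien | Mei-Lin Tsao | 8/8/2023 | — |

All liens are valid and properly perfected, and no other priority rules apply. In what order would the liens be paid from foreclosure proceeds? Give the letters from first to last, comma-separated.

E, F, D, B, A, C

Adjusting effective dates: A was recorded 175 days after the deed, outside the 30-day window, so it keeps its recording date; B's effective date is 4/26/2024, when work began; D relates back to 10/29/2023 (work commenced).
As an HOA assessment lien, E is senior to every other lien.
The other liens, earliest effective date first: F (8/8/2023), D (10/29/2023), B (4/26/2024), C (10/13/2024), A (10/29/2025).
Because C would otherwise rank above A, the subordination swaps them.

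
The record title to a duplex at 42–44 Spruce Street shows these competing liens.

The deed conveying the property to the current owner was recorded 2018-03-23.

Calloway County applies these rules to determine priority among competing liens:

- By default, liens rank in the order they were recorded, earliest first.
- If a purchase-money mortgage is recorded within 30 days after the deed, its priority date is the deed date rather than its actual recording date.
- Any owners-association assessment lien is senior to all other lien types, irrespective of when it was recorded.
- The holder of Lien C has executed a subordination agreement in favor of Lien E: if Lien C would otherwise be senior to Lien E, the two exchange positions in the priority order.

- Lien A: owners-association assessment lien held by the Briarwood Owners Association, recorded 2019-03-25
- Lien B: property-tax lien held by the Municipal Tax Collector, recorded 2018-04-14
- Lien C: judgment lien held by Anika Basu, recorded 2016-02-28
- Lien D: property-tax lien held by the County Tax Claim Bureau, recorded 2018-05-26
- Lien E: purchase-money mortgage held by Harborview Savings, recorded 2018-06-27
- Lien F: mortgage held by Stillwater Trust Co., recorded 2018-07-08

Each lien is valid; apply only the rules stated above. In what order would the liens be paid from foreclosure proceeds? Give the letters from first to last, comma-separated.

Adjusting effective dates: E was recorded 96 days after the deed, outside the 30-day window, so it keeps its recording date.
A is an owners-association assessment lien, so it outranks all other liens regardless of date.
Ordering the rest by effective date: C (2016-02-28), B (2018-04-14), D (2018-05-26), E (2018-06-27), F (2018-07-08).
The subordination applies — C was senior to E — so C and E swap.

A, E, B, D, C, F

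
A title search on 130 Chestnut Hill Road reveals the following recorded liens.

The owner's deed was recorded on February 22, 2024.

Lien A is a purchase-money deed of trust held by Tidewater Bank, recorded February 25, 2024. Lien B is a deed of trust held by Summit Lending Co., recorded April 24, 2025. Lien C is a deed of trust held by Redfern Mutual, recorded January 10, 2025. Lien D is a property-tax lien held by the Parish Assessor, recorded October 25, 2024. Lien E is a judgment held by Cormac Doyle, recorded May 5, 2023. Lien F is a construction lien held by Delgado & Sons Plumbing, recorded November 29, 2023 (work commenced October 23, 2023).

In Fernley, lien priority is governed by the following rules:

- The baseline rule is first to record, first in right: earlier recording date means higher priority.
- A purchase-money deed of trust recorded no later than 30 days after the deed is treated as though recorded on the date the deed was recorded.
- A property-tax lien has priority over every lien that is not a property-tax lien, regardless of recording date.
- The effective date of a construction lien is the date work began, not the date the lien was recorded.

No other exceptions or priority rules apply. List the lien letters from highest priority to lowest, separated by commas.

D, E, F, A, C, B

Adjusting effective dates: A was recorded within the 30-day window, so its effective date is the deed date February 22, 2024; F is treated as recorded October 23, 2023, the work-commencement date.
D is a property-tax lien and takes priority over every other lien.
The other liens, earliest effective date first: E (May 5, 2023), F (October 23, 2023), A (February 22, 2024), C (January 10, 2025), B (April 24, 2025).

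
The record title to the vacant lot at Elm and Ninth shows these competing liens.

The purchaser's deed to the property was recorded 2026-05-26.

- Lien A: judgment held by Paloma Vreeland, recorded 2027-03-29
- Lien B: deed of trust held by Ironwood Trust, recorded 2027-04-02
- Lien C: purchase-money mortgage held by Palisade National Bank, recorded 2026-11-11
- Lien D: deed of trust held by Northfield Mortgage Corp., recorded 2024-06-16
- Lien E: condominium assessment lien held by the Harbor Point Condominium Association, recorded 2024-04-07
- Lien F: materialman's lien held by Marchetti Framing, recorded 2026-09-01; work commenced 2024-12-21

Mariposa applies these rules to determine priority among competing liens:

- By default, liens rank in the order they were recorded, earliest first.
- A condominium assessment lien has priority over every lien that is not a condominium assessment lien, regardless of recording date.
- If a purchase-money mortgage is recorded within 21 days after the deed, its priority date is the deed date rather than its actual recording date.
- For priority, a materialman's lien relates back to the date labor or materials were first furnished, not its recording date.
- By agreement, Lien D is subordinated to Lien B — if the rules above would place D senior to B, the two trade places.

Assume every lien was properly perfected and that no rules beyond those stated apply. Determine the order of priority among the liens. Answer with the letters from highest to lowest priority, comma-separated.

Adjusting effective dates: C missed the 21-day window (169 days after the deed), so its recording date stands; F is treated as recorded 2024-12-21, the work-commencement date.
As a condominium assessment lien, E is senior to every other lien.
Ordering the rest by effective date: D (2024-06-16), F (2024-12-21), C (2026-11-11), A (2027-03-29), B (2027-04-02).
D would otherwise be senior to B, so under the subordination agreement D and B exchange positions.

E, B, F, C, A, D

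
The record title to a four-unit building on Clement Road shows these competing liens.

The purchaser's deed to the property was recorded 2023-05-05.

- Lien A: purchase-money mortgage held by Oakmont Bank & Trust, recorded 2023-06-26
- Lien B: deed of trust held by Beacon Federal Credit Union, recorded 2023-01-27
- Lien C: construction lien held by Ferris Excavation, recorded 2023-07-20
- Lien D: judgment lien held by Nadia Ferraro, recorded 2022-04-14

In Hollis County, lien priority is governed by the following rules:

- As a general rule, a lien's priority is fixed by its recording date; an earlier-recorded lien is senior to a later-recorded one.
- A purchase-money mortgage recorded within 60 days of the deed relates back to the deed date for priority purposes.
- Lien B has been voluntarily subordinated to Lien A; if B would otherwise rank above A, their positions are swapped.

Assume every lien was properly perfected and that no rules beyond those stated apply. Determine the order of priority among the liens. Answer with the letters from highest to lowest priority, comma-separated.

Effective dates after the stated exceptions: A relates back to the deed date 2023-05-05.
Ordering by effective date: D (2022-04-14), B (2023-01-27), A (2023-05-05), C (2023-07-20).
The subordination applies — B was senior to A — so B and A swap.

D, A, B, C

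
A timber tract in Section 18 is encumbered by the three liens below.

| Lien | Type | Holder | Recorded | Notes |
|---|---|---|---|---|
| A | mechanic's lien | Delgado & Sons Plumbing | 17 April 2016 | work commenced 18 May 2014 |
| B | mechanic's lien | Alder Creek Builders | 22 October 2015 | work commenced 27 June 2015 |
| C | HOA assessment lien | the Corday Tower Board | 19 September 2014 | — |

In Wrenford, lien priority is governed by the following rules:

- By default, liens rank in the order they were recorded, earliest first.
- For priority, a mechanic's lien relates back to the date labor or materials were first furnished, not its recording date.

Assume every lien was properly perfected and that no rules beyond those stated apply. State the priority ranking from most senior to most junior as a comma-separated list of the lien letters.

A, C, B

Effective dates after the stated exceptions: A's effective date is 18 May 2014, when work began; B is treated as recorded 27 June 2015, the work-commencement date.
Sorted by effective date: A (18 May 2014), C (19 September 2014), B (27 June 2015).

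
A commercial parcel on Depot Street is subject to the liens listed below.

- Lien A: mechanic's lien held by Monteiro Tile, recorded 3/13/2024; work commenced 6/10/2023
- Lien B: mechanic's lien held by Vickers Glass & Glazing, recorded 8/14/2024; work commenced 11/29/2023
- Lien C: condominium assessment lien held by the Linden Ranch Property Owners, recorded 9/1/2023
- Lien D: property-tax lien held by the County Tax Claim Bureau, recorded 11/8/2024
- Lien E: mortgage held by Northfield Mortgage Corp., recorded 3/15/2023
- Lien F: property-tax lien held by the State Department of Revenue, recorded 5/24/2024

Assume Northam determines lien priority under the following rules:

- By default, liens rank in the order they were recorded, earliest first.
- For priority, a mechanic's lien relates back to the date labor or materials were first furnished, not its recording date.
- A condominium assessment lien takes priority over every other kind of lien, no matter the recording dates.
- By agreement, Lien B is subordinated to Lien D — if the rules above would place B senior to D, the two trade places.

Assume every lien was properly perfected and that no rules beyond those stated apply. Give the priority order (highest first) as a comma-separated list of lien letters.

First, effective dates: A's effective date is 6/10/2023, when work began; B's effective date is 11/29/2023, when work began.
C is a condominium assessment lien, so it outranks all other liens regardless of date.
The other liens, earliest effective date first: E (3/15/2023), A (6/10/2023), B (11/29/2023), F (5/24/2024), D (11/8/2024).
B is senior to D before the subordination, so the two trade places.

C, E, A, D, F, B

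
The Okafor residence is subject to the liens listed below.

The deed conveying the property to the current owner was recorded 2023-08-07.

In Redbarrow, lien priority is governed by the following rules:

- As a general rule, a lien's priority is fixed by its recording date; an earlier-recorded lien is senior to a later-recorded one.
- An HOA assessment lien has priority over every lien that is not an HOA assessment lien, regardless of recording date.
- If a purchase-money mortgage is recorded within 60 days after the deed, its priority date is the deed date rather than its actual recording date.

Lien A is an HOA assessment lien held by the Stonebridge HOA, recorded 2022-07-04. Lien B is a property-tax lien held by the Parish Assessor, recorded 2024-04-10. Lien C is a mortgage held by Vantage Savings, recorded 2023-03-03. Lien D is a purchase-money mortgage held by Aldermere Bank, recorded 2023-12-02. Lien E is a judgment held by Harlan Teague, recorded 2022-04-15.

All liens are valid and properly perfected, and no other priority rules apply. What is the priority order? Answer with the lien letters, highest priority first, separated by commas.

Adjusting effective dates: D was recorded 117 days after the deed, outside the 60-day window, so it keeps its recording date.
A, as an HOA assessment lien, has superpriority and ranks first.
Remaining liens by effective date: E (2022-04-15), C (2023-03-03), D (2023-12-02), B (2024-04-10).

A, E, C, D, B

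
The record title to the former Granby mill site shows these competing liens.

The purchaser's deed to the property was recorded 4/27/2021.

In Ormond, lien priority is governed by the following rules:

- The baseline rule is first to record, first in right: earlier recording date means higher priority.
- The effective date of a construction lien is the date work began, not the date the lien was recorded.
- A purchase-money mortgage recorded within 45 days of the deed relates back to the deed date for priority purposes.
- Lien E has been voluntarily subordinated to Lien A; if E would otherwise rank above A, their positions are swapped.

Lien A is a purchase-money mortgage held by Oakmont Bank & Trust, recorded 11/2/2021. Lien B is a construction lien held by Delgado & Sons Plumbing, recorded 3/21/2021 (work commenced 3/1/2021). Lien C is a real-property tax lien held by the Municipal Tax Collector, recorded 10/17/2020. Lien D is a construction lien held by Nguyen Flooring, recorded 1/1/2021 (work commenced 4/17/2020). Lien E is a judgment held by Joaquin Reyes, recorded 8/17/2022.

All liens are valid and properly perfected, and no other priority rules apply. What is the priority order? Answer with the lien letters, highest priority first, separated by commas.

D, C, B, A, E

Adjusting effective dates: A missed the 45-day window (189 days after the deed), so its recording date stands; B is treated as recorded 3/1/2021, the work-commencement date; D is treated as recorded 4/17/2020, the work-commencement date.
Ordering by effective date: D (4/17/2020), C (10/17/2020), B (3/1/2021), A (11/2/2021), E (8/17/2022).
E already ranks below A; the subordination has no effect.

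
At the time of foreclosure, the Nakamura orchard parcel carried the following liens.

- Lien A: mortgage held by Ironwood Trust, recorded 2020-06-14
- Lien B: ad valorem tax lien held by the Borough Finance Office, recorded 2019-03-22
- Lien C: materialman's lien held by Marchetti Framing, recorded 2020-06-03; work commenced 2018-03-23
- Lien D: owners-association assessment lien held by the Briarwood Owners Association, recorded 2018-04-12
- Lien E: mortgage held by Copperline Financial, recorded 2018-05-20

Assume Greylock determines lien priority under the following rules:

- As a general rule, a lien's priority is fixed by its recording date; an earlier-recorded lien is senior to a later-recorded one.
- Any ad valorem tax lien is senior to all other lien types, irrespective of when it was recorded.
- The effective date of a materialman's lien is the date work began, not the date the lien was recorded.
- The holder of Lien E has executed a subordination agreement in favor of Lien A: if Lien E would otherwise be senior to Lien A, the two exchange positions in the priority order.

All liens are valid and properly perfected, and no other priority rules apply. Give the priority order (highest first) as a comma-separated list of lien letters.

First, effective dates: C is treated as recorded 2018-03-23, the work-commencement date.
As an ad valorem tax lien, B is senior to every other lien.
Ordering the rest by effective date: C (2018-03-23), D (2018-04-12), E (2018-05-20), A (2020-06-14).
The subordination applies — E was senior to A — so E and A swap.

B, C, D, A, E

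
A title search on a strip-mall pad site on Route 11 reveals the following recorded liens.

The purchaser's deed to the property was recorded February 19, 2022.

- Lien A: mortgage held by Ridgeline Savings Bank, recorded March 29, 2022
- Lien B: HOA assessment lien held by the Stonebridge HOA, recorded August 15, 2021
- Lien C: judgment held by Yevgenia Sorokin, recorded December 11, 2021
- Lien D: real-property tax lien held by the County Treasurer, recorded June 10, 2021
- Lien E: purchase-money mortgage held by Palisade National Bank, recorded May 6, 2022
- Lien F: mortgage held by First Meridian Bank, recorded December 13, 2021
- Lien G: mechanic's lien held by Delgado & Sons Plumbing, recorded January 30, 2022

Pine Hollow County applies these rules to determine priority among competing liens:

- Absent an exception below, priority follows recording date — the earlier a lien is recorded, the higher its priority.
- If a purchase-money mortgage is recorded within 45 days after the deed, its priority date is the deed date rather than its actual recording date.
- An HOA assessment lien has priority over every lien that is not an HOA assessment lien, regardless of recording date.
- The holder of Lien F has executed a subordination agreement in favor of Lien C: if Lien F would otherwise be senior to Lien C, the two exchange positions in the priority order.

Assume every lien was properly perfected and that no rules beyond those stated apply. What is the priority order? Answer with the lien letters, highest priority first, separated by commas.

B, D, C, F, G, A, E

Adjusting effective dates: E was recorded 76 days after the deed, outside the 45-day window, so it keeps its recording date.
B is an HOA assessment lien, so it outranks all other liens regardless of date.
The other liens, earliest effective date first: D (June 10, 2021), C (December 11, 2021), F (December 13, 2021), G (January 30, 2022), A (March 29, 2022), E (May 6, 2022).
Since F is not senior to C, the subordination leaves the order unchanged.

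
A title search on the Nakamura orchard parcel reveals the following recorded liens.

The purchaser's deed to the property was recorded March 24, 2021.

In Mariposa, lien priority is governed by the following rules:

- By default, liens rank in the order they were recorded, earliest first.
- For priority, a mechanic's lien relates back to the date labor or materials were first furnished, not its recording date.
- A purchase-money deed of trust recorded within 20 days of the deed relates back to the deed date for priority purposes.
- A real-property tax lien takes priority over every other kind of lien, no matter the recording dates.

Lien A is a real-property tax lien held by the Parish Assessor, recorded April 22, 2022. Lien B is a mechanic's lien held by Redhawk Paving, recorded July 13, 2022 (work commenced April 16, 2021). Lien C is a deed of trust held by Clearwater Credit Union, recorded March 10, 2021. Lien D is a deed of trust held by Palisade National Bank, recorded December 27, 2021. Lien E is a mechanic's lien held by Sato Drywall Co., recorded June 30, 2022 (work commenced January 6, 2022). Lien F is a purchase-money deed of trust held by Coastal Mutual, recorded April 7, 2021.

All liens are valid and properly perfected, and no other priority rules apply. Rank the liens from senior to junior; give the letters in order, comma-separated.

Effective dates after the stated exceptions: B is treated as recorded April 16, 2021, the work-commencement date; E relates back to January 6, 2022 (work commenced); F was recorded within the 20-day window, so its effective date is the deed date March 24, 2021.
A is a real-property tax lien and takes priority over every other lien.
Among the remaining liens, by effective date: C (March 10, 2021), F (March 24, 2021), B (April 16, 2021), D (December 27, 2021), E (January 6, 2022).

A, C, F, B, D, E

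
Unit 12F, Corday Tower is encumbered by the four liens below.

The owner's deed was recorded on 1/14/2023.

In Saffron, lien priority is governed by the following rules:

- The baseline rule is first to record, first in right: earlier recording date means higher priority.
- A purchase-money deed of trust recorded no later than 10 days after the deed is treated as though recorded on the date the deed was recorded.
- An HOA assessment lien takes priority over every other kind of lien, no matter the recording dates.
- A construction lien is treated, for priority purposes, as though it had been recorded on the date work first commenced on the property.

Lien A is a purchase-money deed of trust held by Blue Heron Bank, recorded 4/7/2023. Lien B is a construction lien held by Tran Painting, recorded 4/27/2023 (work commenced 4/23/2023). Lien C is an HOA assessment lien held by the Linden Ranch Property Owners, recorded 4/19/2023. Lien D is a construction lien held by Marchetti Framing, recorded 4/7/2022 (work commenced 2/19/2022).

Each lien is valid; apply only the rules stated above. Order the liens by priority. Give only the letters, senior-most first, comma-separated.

Effective dates: A was recorded 83 days after the deed, outside the 10-day window, so it keeps its recording date; B's effective date is 4/23/2023, when work began; D relates back to 2/19/2022 (work commenced).
C, as an HOA assessment lien, has superpriority and ranks first.
Remaining liens by effective date: D (2/19/2022), A (4/7/2023), B (4/23/2023).

C, D, A, B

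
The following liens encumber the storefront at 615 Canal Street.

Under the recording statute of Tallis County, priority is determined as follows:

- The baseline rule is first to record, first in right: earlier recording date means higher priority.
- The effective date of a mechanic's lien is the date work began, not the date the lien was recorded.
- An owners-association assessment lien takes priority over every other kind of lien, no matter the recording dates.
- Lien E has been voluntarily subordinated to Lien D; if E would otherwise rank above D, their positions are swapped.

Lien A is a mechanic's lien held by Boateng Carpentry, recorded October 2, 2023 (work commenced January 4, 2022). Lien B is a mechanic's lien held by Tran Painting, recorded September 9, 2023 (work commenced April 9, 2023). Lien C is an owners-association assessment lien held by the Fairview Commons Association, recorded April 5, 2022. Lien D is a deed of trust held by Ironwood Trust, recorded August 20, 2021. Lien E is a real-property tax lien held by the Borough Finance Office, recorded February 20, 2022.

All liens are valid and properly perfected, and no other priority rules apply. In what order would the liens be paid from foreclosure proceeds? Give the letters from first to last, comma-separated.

C, D, A, E, B

First, effective dates: A's effective date is January 4, 2022, when work began; B is treated as recorded April 9, 2023, the work-commencement date.
C is an owners-association assessment lien, so it outranks all other liens regardless of date.
Ordering the rest by effective date: D (August 20, 2021), A (January 4, 2022), E (February 20, 2022), B (April 9, 2023).
E already ranks below D; the subordination has no effect.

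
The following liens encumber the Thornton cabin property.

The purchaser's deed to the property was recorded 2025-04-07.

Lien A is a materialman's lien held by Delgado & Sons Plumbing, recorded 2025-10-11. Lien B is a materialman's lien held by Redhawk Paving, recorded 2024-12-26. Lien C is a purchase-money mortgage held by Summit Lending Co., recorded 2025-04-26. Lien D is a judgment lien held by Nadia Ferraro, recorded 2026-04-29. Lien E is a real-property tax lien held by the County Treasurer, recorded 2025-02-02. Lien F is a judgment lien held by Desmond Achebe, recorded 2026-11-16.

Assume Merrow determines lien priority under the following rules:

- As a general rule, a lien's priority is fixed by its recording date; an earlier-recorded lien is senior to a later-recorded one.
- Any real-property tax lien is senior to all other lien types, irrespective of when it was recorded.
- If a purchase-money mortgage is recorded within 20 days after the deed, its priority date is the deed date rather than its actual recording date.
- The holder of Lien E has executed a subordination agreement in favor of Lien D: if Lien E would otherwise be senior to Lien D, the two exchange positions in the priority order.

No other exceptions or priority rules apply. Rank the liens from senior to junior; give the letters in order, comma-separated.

Effective dates: C was recorded within the 20-day window, so its effective date is the deed date 2025-04-07.
E is a real-property tax lien, so it outranks all other liens regardless of date.
The other liens, earliest effective date first: B (2024-12-26), C (2025-04-07), A (2025-10-11), D (2026-04-29), F (2026-11-16).
E is senior to D before the subordination, so the two trade places.

D, B, C, A, E, F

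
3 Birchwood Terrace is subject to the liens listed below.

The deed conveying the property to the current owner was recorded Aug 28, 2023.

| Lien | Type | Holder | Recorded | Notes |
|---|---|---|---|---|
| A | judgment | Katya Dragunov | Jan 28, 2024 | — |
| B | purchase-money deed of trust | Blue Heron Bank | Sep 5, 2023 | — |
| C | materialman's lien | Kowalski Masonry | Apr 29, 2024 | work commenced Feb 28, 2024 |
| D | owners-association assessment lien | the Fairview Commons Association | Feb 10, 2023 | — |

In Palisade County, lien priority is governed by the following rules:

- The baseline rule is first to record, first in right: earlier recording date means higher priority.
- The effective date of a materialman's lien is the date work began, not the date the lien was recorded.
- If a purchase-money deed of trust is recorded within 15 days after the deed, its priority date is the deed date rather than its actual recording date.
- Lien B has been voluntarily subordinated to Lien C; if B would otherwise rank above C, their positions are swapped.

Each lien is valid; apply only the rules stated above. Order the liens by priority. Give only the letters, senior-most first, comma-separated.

First, effective dates: B's effective date is the deed date, Aug 28, 2023; C relates back to Feb 28, 2024 (work commenced).
By effective date, earliest first: D (Feb 10, 2023), B (Aug 28, 2023), A (Jan 28, 2024), C (Feb 28, 2024).
Because B would otherwise rank above C, the subordination swaps them.

D, C, A, B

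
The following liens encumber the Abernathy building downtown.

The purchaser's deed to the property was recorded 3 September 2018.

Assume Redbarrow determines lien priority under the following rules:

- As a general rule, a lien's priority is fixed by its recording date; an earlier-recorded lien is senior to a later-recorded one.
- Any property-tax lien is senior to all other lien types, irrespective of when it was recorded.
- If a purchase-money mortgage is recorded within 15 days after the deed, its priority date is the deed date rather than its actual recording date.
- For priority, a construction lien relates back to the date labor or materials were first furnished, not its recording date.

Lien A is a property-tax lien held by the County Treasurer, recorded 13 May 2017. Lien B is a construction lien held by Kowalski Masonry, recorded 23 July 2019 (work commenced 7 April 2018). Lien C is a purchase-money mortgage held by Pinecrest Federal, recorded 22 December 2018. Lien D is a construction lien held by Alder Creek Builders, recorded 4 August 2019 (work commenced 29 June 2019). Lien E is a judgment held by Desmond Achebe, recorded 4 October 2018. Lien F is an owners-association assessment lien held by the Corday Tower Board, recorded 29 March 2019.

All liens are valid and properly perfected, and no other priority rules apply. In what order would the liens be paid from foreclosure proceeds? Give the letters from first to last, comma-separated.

A, B, E, C, F, D

First, effective dates: B relates back to 7 April 2018 (work commenced); C missed the 15-day window (110 days after the deed), so its recording date stands; D's effective date is 29 June 2019, when work began.
A is a property-tax lien, so it outranks all other liens regardless of date.
Remaining liens by effective date: B (7 April 2018), E (4 October 2018), C (22 December 2018), F (29 March 2019), D (29 June 2019).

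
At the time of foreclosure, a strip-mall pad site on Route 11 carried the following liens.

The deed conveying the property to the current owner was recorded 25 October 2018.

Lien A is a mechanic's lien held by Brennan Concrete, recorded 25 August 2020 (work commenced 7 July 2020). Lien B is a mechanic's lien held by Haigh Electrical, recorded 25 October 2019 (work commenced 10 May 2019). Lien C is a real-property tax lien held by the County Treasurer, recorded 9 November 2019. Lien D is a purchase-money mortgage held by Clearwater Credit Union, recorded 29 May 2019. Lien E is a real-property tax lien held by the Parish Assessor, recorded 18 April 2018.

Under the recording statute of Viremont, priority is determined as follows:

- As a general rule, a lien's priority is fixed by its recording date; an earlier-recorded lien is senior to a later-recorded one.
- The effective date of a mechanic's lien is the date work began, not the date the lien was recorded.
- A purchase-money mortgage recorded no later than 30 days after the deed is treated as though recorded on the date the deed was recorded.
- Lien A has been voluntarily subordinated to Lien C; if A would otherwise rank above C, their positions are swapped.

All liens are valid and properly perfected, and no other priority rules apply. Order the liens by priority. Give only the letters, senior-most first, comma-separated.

E, B, D, C, A

First, effective dates: A is treated as recorded 7 July 2020, the work-commencement date; B's effective date is 10 May 2019, when work began; D missed the 30-day window (216 days after the deed), so its recording date stands.
By effective date, earliest first: E (18 April 2018), B (10 May 2019), D (29 May 2019), C (9 November 2019), A (7 July 2020).
A is already junior to C, so the subordination agreement changes nothing.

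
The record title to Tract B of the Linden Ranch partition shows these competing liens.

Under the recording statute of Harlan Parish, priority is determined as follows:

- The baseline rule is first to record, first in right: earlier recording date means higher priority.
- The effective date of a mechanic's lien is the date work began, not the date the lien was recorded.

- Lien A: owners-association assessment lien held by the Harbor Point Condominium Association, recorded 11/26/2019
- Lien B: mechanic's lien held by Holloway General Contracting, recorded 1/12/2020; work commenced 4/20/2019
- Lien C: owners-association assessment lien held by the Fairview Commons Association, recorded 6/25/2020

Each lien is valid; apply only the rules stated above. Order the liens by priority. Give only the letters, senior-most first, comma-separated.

B, A, C

Effective dates: B's effective date is 4/20/2019, when work began.
Ordering by effective date: B (4/20/2019), A (11/26/2019), C (6/25/2020).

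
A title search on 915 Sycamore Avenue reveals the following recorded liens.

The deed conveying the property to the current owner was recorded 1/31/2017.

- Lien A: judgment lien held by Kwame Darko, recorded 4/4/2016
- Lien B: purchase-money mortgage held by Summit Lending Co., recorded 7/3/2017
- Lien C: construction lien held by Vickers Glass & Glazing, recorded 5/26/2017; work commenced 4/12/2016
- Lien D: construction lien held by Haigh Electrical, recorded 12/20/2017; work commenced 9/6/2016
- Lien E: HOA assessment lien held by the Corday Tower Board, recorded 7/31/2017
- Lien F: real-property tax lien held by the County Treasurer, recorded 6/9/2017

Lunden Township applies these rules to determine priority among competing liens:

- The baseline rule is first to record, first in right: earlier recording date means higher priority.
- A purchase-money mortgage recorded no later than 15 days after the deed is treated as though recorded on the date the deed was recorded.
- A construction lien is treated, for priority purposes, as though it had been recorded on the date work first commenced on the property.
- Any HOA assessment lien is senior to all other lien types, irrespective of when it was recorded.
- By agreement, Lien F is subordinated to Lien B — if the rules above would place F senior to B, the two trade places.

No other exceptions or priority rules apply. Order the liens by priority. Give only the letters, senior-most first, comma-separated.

First, effective dates: B missed the 15-day window (153 days after the deed), so its recording date stands; C relates back to 4/12/2016 (work commenced); D relates back to 9/6/2016 (work commenced).
As an HOA assessment lien, E is senior to every other lien.
Ordering the rest by effective date: A (4/4/2016), C (4/12/2016), D (9/6/2016), F (6/9/2017), B (7/3/2017).
F would otherwise be senior to B, so under the subordination agreement F and B exchange positions.

E, A, C, D, B, F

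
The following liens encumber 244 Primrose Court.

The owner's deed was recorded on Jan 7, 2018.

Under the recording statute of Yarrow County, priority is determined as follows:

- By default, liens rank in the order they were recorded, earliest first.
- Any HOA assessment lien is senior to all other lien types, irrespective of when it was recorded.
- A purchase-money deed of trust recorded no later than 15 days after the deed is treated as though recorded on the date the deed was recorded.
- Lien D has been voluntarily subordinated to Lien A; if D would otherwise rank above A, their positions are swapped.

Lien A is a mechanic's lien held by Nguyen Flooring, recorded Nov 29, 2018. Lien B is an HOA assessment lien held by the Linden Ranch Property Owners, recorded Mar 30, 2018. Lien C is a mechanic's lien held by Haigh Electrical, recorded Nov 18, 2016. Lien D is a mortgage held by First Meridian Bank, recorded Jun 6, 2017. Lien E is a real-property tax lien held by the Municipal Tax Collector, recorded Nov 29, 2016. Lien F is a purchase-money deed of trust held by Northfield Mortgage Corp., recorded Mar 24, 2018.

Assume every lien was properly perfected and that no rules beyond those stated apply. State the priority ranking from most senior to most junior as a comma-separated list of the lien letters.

Effective dates after the stated exceptions: F missed the 15-day window (76 days after the deed), so its recording date stands.
B, as an HOA assessment lien, has superpriority and ranks first.
Remaining liens by effective date: C (Nov 18, 2016), E (Nov 29, 2016), D (Jun 6, 2017), F (Mar 24, 2018), A (Nov 29, 2018).
D is senior to A before the subordination, so the two trade places.

B, C, E, A, F, D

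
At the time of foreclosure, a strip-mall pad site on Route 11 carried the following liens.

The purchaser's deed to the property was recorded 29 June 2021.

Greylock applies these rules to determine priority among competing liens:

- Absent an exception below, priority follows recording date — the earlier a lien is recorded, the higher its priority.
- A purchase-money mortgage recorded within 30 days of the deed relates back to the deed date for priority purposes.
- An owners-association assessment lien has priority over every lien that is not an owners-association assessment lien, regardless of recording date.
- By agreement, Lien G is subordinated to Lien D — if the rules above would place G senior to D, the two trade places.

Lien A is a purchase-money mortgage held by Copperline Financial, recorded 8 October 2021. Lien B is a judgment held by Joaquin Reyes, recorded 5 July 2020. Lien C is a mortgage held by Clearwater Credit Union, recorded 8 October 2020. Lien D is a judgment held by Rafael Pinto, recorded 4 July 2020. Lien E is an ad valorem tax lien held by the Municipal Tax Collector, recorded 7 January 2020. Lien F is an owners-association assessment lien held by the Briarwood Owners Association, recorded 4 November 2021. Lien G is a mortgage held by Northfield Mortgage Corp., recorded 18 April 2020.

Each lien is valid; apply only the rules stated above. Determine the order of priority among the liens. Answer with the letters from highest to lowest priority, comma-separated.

F, E, D, G, B, C, A

Effective dates after the stated exceptions: A was recorded 101 days after the deed, outside the 30-day window, so it keeps its recording date.
F is an owners-association assessment lien, so it outranks all other liens regardless of date.
Among the remaining liens, by effective date: E (7 January 2020), G (18 April 2020), D (4 July 2020), B (5 July 2020), C (8 October 2020), A (8 October 2021).
Because G would otherwise rank above D, the subordination swaps them.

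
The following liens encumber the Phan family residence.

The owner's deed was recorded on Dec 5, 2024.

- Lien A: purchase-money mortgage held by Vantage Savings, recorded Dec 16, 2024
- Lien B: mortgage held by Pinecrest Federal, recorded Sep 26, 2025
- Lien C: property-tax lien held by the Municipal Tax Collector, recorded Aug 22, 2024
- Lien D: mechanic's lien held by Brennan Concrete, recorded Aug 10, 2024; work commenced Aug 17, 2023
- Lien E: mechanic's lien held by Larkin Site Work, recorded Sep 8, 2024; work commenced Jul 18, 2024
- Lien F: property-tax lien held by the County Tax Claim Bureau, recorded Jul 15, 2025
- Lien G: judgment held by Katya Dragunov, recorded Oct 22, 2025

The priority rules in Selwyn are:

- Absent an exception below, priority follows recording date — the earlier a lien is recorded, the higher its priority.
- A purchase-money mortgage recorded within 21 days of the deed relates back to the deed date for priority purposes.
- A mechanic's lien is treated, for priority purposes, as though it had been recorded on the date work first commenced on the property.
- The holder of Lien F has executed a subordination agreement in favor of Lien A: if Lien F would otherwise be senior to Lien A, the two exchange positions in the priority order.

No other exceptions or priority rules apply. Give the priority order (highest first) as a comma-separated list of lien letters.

D, E, C, A, F, B, G

First, effective dates: A's effective date is the deed date, Dec 5, 2024; D relates back to Aug 17, 2023 (work commenced); E relates back to Jul 18, 2024 (work commenced).
Sorted by effective date: D (Aug 17, 2023), E (Jul 18, 2024), C (Aug 22, 2024), A (Dec 5, 2024), F (Jul 15, 2025), B (Sep 26, 2025), G (Oct 22, 2025).
F already ranks below A; the subordination has no effect.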